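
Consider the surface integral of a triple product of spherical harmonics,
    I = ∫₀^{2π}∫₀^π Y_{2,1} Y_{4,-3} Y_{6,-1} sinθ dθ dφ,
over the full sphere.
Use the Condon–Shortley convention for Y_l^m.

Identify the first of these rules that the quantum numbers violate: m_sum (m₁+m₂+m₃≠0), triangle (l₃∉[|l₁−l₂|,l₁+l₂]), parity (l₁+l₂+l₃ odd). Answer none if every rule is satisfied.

azimuthal sum: 1 − 3 − 1 = -3  ✗
2 ≤ 6 ≤ 6 (triangle on l)
L = 2 + 4 + 6 = 12 (even)

m_sum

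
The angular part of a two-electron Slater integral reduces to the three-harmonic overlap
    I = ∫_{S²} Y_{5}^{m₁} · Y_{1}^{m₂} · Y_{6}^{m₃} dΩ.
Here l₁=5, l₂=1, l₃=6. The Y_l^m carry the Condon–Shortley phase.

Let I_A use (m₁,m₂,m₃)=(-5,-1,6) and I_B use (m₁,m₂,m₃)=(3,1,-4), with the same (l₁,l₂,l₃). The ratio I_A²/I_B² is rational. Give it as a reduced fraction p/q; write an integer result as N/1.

l's match ⇒ only the (l;m) 3-j factors differ between A and B.
A: triangle coeff Δ(5,1,6) = 1/858; Σ_t [0,0]: t=0:+1/7257600 = 1/7257600; (3j)²=1/13 [(5 1 6; -5 -1 6)], sign=+1
B: triangle coeff Δ(5,1,6) = 1/858; Σ_t [0,0]: t=0:+1/161280 = 1/161280; (3j)²=15/286 [(5 1 6; 3 1 -4)], sign=+1
I_A²/I_B² = (1/13)/(15/286) = 22/15

22/15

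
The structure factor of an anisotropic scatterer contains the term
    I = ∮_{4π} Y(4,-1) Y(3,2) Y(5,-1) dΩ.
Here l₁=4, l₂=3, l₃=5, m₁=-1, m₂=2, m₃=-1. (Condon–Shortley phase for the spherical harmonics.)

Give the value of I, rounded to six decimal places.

Rules hold: Σm=0, L=12 even, 1≤5≤7.
N = 9·7·11 = 693
Δ = 2!·6!·4!/13! = 1/180180
Racah Σ t=0..2: t=0:+1/576 t=1:−1/144 t=2:+1/576 = -1/288
⇒ 3j(4 3 5; 0 0 0)² = 20/1001, sgn +1
Racah Σ t=1..2: t=1:−1/1152 t=2:+1/432 = 5/3456
⇒ 3j(4 3 5; -1 2 -1)² = 625/36036, sgn +1
4πI² = N·(3j₀)²·(3jₘ)² = 3125/13013
I = +1·√(0.240144/4π) = 0.13823925

0.138239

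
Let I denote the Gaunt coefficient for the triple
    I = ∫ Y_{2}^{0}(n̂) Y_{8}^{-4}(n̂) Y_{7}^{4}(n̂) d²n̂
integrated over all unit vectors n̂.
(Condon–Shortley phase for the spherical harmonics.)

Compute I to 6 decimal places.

0.000000

l₁+l₂+l₃=17 is odd: 3j(l;000)=0 ⇒ I=0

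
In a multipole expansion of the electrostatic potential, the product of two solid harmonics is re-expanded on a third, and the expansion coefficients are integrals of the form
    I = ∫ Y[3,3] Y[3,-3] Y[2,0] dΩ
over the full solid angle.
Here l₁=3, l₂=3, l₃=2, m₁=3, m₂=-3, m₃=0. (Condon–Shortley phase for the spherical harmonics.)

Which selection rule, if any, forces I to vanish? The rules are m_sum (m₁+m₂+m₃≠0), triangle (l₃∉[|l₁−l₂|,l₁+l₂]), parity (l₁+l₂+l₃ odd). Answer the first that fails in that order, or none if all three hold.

azimuthal sum: 3 − 3 + 0 = 0  ✓
0 ≤ 2 ≤ 6 (triangle on l)  ✓
L = 3 + 3 + 2 = 8 (even)  ✓

none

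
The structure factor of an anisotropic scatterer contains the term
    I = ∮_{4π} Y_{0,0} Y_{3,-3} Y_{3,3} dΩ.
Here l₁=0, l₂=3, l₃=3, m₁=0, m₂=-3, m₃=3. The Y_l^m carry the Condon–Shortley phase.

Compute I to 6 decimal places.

-0.282095

Checks pass: Σm=0; 6 even; l₃=3∈[3,3].
(2·0+1)(2·3+1)(2·3+1) = 49
Δ: 0! 0! 6! / 7! → 1/7
sum: t=0:+1/36 = 1/36
3j²(0 3 3; 0 0 0) = Δ·Π!·Σ² = 1/7  (sign -1)
sum: t=0:+1/720 = 1/720
3j²(0 3 3; 0 -3 3) = Δ·Π!·Σ² = 1/7  (sign +1)
combine: 4πI² = 49·1/7·1/7 = 1/1
take √, sign -1: I = -0.28209479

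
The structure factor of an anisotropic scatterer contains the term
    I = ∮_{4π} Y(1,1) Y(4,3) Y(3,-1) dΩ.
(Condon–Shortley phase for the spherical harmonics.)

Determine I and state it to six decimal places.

0.000000

m-sum = 1 + 3 − 1 = 3 ≠ 0 ⇒ I = 0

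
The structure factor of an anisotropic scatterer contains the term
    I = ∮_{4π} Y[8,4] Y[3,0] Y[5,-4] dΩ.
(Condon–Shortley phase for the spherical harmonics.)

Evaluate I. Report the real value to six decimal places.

Rules hold: Σm=0, L=16 even, 5≤5≤11.
N = 17·7·11 = 1309
Δ = 6!·10!·0!/17! = 1/136136
Racah Σ t=3..3: t=3:−1/518400 = -1/518400
⇒ 3j(8 3 5; 0 0 0)² = 56/2431, sgn +1
Racah Σ t=3..3: t=3:−1/13063680 = -1/13063680
⇒ 3j(8 3 5; 4 0 -4)² = 10/1547, sgn +1
4πI² = N·(3j₀)²·(3jₘ)² = 560/2873
I = +1·√(0.194918/4π) = 0.12454356

0.124544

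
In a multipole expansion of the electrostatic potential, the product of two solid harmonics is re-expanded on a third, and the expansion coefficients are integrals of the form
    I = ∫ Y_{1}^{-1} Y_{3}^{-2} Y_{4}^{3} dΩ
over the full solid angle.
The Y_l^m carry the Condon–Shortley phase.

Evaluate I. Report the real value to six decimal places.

-0.282095

Checks pass: Σm=0; 8 even; l₃=4∈[2,4].
(2·1+1)(2·3+1)(2·4+1) = 189
Δ: 0! 2! 6! / 9! → 1/252
sum: t=0:+1/36 = 1/36
3j²(1 3 4; 0 0 0) = Δ·Π!·Σ² = 4/63  (sign +1)
sum: t=0:+1/240 = 1/240
3j²(1 3 4; -1 -2 3) = Δ·Π!·Σ² = 1/12  (sign -1)
combine: 4πI² = 189·4/63·1/12 = 1/1
take √, sign -1: I = -0.28209479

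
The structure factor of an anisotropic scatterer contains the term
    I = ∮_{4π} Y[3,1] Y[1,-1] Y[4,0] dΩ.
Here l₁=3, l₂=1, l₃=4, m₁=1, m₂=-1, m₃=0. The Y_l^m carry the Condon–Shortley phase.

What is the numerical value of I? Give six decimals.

0.150786

m-sum 0 ✓  L=8 even ✓  2≤4≤4 ✓
Π(2lᵢ+1) = 7×3×9 = 189
triangle coeff Δ(3,1,4) = 1/252
Σ_t [0,0]: t=0:+1/36 = 1/36
(3j)²=4/63 [(3 1 4; 0 0 0)], sign=+1
Σ_t [0,0]: t=0:+1/96 = 1/96
(3j)²=1/42 [(3 1 4; 1 -1 0)], sign=+1
⇒ 4πI² = 2/7
I = (+1)√(2/7/(4π)) = 0.15078601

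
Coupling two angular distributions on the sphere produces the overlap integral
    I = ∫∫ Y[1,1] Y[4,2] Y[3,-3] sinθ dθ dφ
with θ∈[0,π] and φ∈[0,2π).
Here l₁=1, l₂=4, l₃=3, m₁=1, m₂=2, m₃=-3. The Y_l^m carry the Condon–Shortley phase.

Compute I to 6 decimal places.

m-sum 0 ✓  L=8 even ✓  3≤3≤5 ✓
Π(2lᵢ+1) = 3×9×7 = 189
triangle coeff Δ(1,4,3) = 1/252
Σ_t [1,1]: t=1:−1/36 = -1/36
(3j)²=4/63 [(1 4 3; 0 0 0)], sign=+1
Σ_t [0,0]: t=0:+1/1440 = 1/1440
(3j)²=1/252 [(1 4 3; 1 2 -3)], sign=+1
⇒ 4πI² = 1/21
I = (+1)√(1/21/(4π)) = 0.06155813

0.061558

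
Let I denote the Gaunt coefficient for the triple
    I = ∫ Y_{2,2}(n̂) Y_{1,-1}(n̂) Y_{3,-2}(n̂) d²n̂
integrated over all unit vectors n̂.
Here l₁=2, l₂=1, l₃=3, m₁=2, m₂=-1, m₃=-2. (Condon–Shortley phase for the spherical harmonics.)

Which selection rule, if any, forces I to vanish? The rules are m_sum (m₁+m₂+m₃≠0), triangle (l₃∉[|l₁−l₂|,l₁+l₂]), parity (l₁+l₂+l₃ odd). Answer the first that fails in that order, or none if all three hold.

m₁+m₂+m₃ = 2 − 1 − 2 = -1  ✗
triangle: |2−1|=1 ≤ l₃=3 ≤ 2+1=3
parity: l₁+l₂+l₃ = 6 is even

m_sum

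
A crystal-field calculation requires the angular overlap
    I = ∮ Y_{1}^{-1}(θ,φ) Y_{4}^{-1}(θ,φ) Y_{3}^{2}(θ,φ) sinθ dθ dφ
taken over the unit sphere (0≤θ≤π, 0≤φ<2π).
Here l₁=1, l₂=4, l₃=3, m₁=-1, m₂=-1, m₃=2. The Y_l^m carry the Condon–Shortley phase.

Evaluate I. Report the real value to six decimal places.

-0.106622

m-sum 0 ✓  L=8 even ✓  3≤3≤5 ✓
Π(2lᵢ+1) = 3×9×7 = 189
triangle coeff Δ(1,4,3) = 1/252
Σ_t [1,1]: t=1:−1/36 = -1/36
(3j)²=4/63 [(1 4 3; 0 0 0)], sign=+1
Σ_t [2,2]: t=2:+1/240 = 1/240
(3j)²=1/84 [(1 4 3; -1 -1 2)], sign=-1
⇒ 4πI² = 1/7
I = (-1)√(1/7/(4π)) = -0.10662181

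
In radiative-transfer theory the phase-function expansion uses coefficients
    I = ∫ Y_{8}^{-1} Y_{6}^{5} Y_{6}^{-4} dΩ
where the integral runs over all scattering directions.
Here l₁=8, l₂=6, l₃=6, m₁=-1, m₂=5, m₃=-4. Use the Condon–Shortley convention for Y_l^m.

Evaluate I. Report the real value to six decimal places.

-0.130287

m-sum 0 ✓  L=20 even ✓  2≤6≤14 ✓
Π(2lᵢ+1) = 17×13×13 = 2873
triangle coeff Δ(8,6,6) = 1/1309458150
Σ_t [2,6]: t=2:+1/49766400 t=3:−1/3110400 t=4:+1/1327104 t=5:−1/3110400 t=6:+1/49766400 = 1/6635520
(3j)²=350/46189 [(8 6 6; 0 0 0)], sign=+1
Σ_t [7,8]: t=7:−1/174182400 t=8:+1/1219276800 = -1/203212800
(3j)²=288/29393 [(8 6 6; -1 5 -4)], sign=-1
⇒ 4πI² = 14400/67507
I = (-1)√(14400/67507/(4π)) = -0.13028725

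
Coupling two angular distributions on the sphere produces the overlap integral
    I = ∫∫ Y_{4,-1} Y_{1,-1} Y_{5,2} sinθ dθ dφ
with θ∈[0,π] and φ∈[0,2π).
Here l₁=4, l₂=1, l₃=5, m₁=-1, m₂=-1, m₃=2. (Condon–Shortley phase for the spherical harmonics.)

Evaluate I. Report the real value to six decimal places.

0.225034

m-sum 0 ✓  L=10 even ✓  3≤5≤5 ✓
Π(2lᵢ+1) = 9×3×11 = 297
triangle coeff Δ(4,1,5) = 1/495
Σ_t [0,0]: t=0:+1/576 = 1/576
(3j)²=5/99 [(4 1 5; 0 0 0)], sign=-1
Σ_t [0,0]: t=0:+1/1440 = 1/1440
(3j)²=7/165 [(4 1 5; -1 -1 2)], sign=-1
⇒ 4πI² = 7/11
I = (+1)√(7/11/(4π)) = 0.22503380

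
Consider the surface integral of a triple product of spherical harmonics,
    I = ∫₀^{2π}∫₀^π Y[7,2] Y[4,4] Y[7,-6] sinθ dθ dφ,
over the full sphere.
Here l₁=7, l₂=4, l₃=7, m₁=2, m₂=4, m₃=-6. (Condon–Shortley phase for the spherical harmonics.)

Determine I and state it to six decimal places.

0.082491

Rules hold: Σm=0, L=18 even, 3≤7≤11.
N = 15·9·15 = 2025
Δ = 4!·10!·4!/19! = 1/58198140
Racah Σ t=0..4: t=0:+1/17418240 t=1:−1/622080 t=2:+1/230400 t=3:−1/622080 t=4:+1/17418240 = 1/806400
⇒ 3j(7 4 7; 0 0 0)² = 2268/230945, sgn -1
Racah Σ t=4..4: t=4:+1/209018880 = 1/209018880
⇒ 3j(7 4 7; 2 4 -6)² = 25/5814, sgn -1
4πI² = N·(3j₀)²·(3jₘ)² = 1275750/14919047
I = +1·√(0.0855115/4π) = 0.08249114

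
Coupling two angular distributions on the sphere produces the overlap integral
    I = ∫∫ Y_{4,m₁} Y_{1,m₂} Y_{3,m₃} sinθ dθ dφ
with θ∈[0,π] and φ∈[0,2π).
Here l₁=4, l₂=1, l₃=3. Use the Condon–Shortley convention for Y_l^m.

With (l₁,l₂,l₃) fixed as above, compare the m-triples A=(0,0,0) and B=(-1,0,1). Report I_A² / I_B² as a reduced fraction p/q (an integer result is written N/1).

16/15

l's match ⇒ only the (l;m) 3-j factors differ between A and B.
A: triangle coeff Δ(4,1,3) = 1/252; Σ_t [1,1]: t=1:−1/36 = -1/36; (3j)²=4/63 [(4 1 3; 0 0 0)], sign=+1
B: triangle coeff Δ(4,1,3) = 1/252; Σ_t [1,1]: t=1:−1/48 = -1/48; (3j)²=5/84 [(4 1 3; -1 0 1)], sign=-1
I_A²/I_B² = (4/63)/(5/84) = 16/15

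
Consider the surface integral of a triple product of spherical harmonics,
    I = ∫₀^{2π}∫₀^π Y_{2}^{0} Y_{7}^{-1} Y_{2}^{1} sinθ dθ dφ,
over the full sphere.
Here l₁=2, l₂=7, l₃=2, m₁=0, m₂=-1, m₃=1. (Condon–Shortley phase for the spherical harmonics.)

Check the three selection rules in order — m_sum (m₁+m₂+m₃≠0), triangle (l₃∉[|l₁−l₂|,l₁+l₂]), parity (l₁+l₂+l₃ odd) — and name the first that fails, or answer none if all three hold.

triangle

azimuthal sum: 0 − 1 + 1 = 0  ✓
5 ≤ 2 ≤ 9 (triangle on l)  ✗
L = 2 + 7 + 2 = 11 (odd)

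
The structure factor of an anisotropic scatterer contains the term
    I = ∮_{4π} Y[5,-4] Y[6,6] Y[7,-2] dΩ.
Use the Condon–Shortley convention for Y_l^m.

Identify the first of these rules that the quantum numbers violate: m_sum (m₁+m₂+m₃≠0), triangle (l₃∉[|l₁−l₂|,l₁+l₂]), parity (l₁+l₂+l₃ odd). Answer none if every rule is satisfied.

Σmᵢ = 0  ✓
l₃∈[|l₁−l₂|,l₁+l₂]=[1,11], have l₃=7  ✓
Σlᵢ = 18 ⇒ even  ✓

none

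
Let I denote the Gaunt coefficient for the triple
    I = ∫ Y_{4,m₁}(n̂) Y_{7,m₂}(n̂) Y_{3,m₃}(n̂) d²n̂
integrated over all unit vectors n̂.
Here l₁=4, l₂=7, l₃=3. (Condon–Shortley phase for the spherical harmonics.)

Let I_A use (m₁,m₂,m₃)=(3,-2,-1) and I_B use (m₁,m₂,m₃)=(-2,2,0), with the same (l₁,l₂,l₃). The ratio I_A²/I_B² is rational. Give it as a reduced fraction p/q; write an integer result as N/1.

3/14

Shared (l₁,l₂,l₃)=(4,7,3): N and (l;000)² cancel in I_A²/I_B².
A: Δ = 8!·0!·6!/15! = 1/45045; Racah Σ t=1..1: t=1:−1/241920 = -1/241920; ⇒ 3j(4 7 3; 3 -2 -1)² = 4/1001, sgn -1
B: Δ = 8!·0!·6!/15! = 1/45045; Racah Σ t=6..6: t=6:+1/51840 = 1/51840; ⇒ 3j(4 7 3; -2 2 0)² = 8/429, sgn -1
I_A²/I_B² = (4/1001)/(8/429) = 3/14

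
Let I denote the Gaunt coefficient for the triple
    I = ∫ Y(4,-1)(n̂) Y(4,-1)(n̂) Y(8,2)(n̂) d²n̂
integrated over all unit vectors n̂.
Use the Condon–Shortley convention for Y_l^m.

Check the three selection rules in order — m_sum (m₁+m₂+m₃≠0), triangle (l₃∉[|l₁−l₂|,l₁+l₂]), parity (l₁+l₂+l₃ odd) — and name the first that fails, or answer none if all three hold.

azimuthal sum: -1 − 1 + 2 = 0  ✓
0 ≤ 8 ≤ 8 (triangle on l)  ✓
L = 4 + 4 + 8 = 16 (even)  ✓

none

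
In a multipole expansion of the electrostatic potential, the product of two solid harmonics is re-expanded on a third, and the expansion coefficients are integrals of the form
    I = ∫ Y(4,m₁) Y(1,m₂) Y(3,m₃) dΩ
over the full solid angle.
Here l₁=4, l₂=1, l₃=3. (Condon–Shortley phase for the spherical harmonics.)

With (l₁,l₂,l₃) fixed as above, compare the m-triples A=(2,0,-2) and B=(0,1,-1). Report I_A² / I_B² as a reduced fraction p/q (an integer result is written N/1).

2/1

Shared (l₁,l₂,l₃)=(4,1,3): N and (l;000)² cancel in I_A²/I_B².
A: Δ = 2!·6!·0!/9! = 1/252; Racah Σ t=1..1: t=1:−1/120 = -1/120; ⇒ 3j(4 1 3; 2 0 -2)² = 1/21, sgn +1
B: Δ = 2!·6!·0!/9! = 1/252; Racah Σ t=2..2: t=2:+1/96 = 1/96; ⇒ 3j(4 1 3; 0 1 -1)² = 1/42, sgn +1
I_A²/I_B² = (1/21)/(1/42) = 2/1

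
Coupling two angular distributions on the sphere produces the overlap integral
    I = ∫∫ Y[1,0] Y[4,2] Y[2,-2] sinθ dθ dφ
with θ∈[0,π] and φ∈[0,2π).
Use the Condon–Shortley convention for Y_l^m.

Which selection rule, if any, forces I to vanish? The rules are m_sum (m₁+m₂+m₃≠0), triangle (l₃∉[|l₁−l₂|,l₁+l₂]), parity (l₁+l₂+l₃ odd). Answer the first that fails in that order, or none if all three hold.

triangle

m₁+m₂+m₃ = 0 + 2 − 2 = 0  ✓
triangle: |1−4|=3 ≤ l₃=2 ≤ 1+4=5  ✗
parity: l₁+l₂+l₃ = 7 is odd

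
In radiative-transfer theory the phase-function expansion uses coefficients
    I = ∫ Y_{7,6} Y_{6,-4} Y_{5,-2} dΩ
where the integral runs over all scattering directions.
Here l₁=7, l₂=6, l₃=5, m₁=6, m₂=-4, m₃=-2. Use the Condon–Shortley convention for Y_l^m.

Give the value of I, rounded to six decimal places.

0.020011

m-sum 0 ✓  L=18 even ✓  1≤5≤13 ✓
Π(2lᵢ+1) = 15×13×11 = 2145
triangle coeff Δ(7,6,5) = 1/174594420
Σ_t [2,6]: t=2:+1/4147200 t=3:−1/207360 t=4:+1/82944 t=5:−1/207360 t=6:+1/4147200 = 1/345600
(3j)²=420/46189 [(7 6 5; 0 0 0)], sign=-1
Σ_t [0,1]: t=0:+1/19353600 t=1:−1/21772800 = 1/174182400
(3j)²=1/3876 [(7 6 5; 6 -4 -2)], sign=-1
⇒ 4πI² = 525/104329
I = (+1)√(525/104329/(4π)) = 0.02001116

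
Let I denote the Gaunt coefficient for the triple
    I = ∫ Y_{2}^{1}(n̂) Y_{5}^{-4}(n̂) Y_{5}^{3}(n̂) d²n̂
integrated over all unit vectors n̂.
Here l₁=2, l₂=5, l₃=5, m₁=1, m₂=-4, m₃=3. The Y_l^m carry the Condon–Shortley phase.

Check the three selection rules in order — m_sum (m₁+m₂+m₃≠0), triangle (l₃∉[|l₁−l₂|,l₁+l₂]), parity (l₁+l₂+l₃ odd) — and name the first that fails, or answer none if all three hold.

m₁+m₂+m₃ = 1 − 4 + 3 = 0  ✓
triangle: |2−5|=3 ≤ l₃=5 ≤ 2+5=7  ✓
parity: l₁+l₂+l₃ = 12 is even  ✓

none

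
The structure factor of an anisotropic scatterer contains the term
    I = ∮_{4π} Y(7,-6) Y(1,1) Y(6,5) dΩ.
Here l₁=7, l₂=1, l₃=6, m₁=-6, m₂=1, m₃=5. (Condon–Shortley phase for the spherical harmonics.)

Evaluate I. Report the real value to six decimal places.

0.309019

Rules hold: Σm=0, L=14 even, 6≤6≤8.
N = 15·3·13 = 585
Δ = 2!·12!·0!/15! = 1/1365
Racah Σ t=1..1: t=1:−1/518400 = -1/518400
⇒ 3j(7 1 6; 0 0 0)² = 7/195, sgn -1
Racah Σ t=2..2: t=2:+1/79833600 = 1/79833600
⇒ 3j(7 1 6; -6 1 5)² = 2/35, sgn -1
4πI² = N·(3j₀)²·(3jₘ)² = 6/5
I = +1·√(1.2/4π) = 0.30901936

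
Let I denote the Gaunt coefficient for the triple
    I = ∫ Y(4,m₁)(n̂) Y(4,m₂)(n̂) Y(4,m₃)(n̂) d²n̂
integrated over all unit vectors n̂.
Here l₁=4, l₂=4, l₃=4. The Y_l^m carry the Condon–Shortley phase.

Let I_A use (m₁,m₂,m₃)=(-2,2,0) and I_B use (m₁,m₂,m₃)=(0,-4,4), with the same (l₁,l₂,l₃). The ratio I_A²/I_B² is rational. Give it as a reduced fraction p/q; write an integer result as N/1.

Shared (l₁,l₂,l₃)=(4,4,4): N and (l;000)² cancel in I_A²/I_B².
A: Δ = 4!·4!·4!/13! = 1/450450; Racah Σ t=2..4: t=2:+1/2304 t=3:−1/216 t=4:+1/384 = -11/6912; ⇒ 3j(4 4 4; -2 2 0)² = 11/1638, sgn -1
B: Δ = 4!·4!·4!/13! = 1/450450; Racah Σ t=0..0: t=0:+1/13824 = 1/13824; ⇒ 3j(4 4 4; 0 -4 4)² = 14/1287, sgn +1
I_A²/I_B² = (11/1638)/(14/1287) = 121/196

121/196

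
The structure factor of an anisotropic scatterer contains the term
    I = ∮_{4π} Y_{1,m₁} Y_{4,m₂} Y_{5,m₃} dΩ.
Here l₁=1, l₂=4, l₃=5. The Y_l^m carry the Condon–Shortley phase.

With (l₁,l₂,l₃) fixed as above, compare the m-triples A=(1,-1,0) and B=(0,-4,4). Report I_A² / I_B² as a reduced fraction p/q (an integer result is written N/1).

l's match ⇒ only the (l;m) 3-j factors differ between A and B.
A: triangle coeff Δ(1,4,5) = 1/495; Σ_t [0,0]: t=0:+1/1440 = 1/1440; (3j)²=2/99 [(1 4 5; 1 -1 0)], sign=-1
B: triangle coeff Δ(1,4,5) = 1/495; Σ_t [0,0]: t=0:+1/40320 = 1/40320; (3j)²=1/55 [(1 4 5; 0 -4 4)], sign=-1
I_A²/I_B² = (2/99)/(1/55) = 10/9

10/9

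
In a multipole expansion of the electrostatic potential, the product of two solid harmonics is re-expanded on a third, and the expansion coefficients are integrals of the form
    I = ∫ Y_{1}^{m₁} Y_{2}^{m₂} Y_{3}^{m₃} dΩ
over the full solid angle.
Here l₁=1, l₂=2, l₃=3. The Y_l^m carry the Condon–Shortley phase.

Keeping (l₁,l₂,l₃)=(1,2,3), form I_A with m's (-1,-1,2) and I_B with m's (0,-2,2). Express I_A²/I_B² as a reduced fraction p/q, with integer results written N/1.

2/1

Same 1,2,3: normalisation and zero-m 3j drop out of the ratio.
A: Δ: 0! 2! 4! / 7! → 1/105; sum: t=0:+1/12 = 1/12; 3j²(1 2 3; -1 -1 2) = Δ·Π!·Σ² = 2/21  (sign -1)
B: Δ: 0! 2! 4! / 7! → 1/105; sum: t=0:+1/24 = 1/24; 3j²(1 2 3; 0 -2 2) = Δ·Π!·Σ² = 1/21  (sign -1)
I_A²/I_B² = (2/21)/(1/21) = 2/1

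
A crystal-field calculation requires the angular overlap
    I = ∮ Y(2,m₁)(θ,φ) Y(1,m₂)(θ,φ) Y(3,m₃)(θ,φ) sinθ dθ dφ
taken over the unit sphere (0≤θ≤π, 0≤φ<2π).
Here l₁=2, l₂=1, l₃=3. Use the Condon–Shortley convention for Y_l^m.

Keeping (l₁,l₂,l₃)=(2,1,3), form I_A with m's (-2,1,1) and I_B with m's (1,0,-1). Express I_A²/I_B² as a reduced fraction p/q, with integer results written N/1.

Same 2,1,3: normalisation and zero-m 3j drop out of the ratio.
A: Δ: 0! 4! 2! / 7! → 1/105; sum: t=0:+1/48 = 1/48; 3j²(2 1 3; -2 1 1) = Δ·Π!·Σ² = 1/105  (sign +1)
B: Δ: 0! 4! 2! / 7! → 1/105; sum: t=0:+1/6 = 1/6; 3j²(2 1 3; 1 0 -1) = Δ·Π!·Σ² = 8/105  (sign +1)
I_A²/I_B² = (1/105)/(8/105) = 1/8

1/8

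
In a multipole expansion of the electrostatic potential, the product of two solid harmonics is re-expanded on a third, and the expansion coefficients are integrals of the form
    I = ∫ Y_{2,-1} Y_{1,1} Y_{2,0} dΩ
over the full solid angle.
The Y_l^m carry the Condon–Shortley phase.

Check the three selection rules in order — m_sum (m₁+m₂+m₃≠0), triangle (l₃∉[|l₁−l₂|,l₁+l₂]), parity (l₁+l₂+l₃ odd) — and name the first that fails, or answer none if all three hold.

m₁+m₂+m₃ = -1 + 1 + 0 = 0  ✓
triangle: |2−1|=1 ≤ l₃=2 ≤ 2+1=3  ✓
parity: l₁+l₂+l₃ = 5 is odd  ✗

parity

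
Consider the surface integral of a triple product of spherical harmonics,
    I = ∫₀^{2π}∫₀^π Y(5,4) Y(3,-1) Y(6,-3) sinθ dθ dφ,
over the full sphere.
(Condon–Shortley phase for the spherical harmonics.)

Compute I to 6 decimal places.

m-sum 0 ✓  L=14 even ✓  2≤6≤8 ✓
Π(2lᵢ+1) = 11×7×13 = 1001
triangle coeff Δ(5,3,6) = 1/675675
Σ_t [0,2]: t=0:+1/8640 t=1:−1/2304 t=2:+1/8640 = -7/34560
(3j)²=7/429 [(5 3 6; 0 0 0)], sign=-1
Σ_t [0,1]: t=0:+1/40320 t=1:−1/241920 = 1/48384
(3j)²=24/1001 [(5 3 6; 4 -1 -3)], sign=-1
⇒ 4πI² = 56/143
I = (+1)√(56/143/(4π)) = 0.17653103

0.176531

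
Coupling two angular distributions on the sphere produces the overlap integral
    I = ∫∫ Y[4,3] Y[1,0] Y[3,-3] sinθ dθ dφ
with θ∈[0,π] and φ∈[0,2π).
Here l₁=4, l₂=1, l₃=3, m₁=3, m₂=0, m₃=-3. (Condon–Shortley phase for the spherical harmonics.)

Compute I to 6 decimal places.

-0.162868

Checks pass: Σm=0; 8 even; l₃=3∈[3,5].
(2·4+1)(2·1+1)(2·3+1) = 189
Δ: 2! 6! 0! / 9! → 1/252
sum: t=1:−1/36 = -1/36
3j²(4 1 3; 0 0 0) = Δ·Π!·Σ² = 4/63  (sign +1)
sum: t=1:−1/720 = -1/720
3j²(4 1 3; 3 0 -3) = Δ·Π!·Σ² = 1/36  (sign -1)
combine: 4πI² = 189·4/63·1/36 = 1/3
take √, sign -1: I = -0.16286750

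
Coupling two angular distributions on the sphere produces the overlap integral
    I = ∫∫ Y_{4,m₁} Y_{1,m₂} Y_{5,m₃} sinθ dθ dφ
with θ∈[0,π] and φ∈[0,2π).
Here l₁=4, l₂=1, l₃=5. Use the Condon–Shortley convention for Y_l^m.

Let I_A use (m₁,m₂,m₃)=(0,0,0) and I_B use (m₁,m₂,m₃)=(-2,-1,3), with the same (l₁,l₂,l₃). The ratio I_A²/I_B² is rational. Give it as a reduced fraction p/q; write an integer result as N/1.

Same 4,1,5: normalisation and zero-m 3j drop out of the ratio.
A: Δ: 0! 8! 2! / 11! → 1/495; sum: t=0:+1/576 = 1/576; 3j²(4 1 5; 0 0 0) = Δ·Π!·Σ² = 5/99  (sign -1)
B: Δ: 0! 8! 2! / 11! → 1/495; sum: t=0:+1/2880 = 1/2880; 3j²(4 1 5; -2 -1 3) = Δ·Π!·Σ² = 28/495  (sign +1)
I_A²/I_B² = (5/99)/(28/495) = 25/28

25/28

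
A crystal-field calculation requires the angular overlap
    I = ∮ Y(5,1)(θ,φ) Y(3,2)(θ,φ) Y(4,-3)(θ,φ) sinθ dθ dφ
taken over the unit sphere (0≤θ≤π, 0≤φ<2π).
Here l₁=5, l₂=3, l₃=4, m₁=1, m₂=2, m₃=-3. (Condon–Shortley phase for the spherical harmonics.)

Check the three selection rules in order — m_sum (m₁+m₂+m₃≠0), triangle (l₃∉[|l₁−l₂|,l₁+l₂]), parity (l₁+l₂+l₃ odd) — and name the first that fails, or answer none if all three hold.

none

azimuthal sum: 1 + 2 − 3 = 0  ✓
2 ≤ 4 ≤ 8 (triangle on l)  ✓
L = 5 + 3 + 4 = 12 (even)  ✓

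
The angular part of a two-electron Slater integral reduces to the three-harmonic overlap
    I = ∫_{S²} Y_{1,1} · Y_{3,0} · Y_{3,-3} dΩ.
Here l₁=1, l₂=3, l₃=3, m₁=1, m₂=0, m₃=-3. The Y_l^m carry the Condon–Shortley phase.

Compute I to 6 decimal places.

1 + 0 − 3 = -2 ≠ 0: azimuthal integral kills it; I = 0

0.000000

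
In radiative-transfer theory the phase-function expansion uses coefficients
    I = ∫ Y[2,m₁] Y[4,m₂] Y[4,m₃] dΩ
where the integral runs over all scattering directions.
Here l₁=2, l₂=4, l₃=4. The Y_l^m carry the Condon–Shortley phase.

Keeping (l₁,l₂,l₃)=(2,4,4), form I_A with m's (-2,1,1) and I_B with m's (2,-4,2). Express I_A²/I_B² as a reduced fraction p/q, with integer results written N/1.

Shared (l₁,l₂,l₃)=(2,4,4): N and (l;000)² cancel in I_A²/I_B².
A: Δ = 2!·2!·6!/11! = 1/13860; Racah Σ t=2..2: t=2:+1/144 = 1/144; ⇒ 3j(2 4 4; -2 1 1)² = 10/231, sgn -1
B: Δ = 2!·2!·6!/11! = 1/13860; Racah Σ t=0..0: t=0:+1/2880 = 1/2880; ⇒ 3j(2 4 4; 2 -4 2)² = 2/165, sgn +1
I_A²/I_B² = (10/231)/(2/165) = 25/7

25/7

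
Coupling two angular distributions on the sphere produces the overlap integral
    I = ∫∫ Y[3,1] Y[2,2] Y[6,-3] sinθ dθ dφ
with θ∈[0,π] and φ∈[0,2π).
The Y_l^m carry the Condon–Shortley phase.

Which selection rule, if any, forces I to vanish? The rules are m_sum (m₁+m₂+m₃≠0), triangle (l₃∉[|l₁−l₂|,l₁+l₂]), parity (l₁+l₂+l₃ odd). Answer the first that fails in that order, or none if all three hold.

Σmᵢ = 0  ✓
l₃∈[|l₁−l₂|,l₁+l₂]=[1,5], have l₃=6  ✗
Σlᵢ = 11 ⇒ odd

triangle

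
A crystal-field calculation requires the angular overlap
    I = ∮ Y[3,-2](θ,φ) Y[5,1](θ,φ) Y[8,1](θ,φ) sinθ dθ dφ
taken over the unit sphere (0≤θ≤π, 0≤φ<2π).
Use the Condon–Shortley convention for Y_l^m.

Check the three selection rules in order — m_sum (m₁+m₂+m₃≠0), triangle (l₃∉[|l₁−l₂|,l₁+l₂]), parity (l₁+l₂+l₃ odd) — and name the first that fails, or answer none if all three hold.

none

Σmᵢ = 0  ✓
l₃∈[|l₁−l₂|,l₁+l₂]=[2,8], have l₃=8  ✓
Σlᵢ = 16 ⇒ even  ✓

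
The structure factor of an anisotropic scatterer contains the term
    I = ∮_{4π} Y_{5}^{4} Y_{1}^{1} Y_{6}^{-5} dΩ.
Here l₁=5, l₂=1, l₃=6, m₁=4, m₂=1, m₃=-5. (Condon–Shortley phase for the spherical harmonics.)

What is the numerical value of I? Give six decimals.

Rules hold: Σm=0, L=12 even, 4≤6≤6.
N = 11·3·13 = 429
Δ = 0!·10!·2!/13! = 1/858
Racah Σ t=0..0: t=0:+1/14400 = 1/14400
⇒ 3j(5 1 6; 0 0 0)² = 6/143, sgn +1
Racah Σ t=0..0: t=0:+1/725760 = 1/725760
⇒ 3j(5 1 6; 4 1 -5)² = 5/78, sgn -1
4πI² = N·(3j₀)²·(3jₘ)² = 15/13
I = -1·√(1.15385/4π) = -0.30301841

-0.303018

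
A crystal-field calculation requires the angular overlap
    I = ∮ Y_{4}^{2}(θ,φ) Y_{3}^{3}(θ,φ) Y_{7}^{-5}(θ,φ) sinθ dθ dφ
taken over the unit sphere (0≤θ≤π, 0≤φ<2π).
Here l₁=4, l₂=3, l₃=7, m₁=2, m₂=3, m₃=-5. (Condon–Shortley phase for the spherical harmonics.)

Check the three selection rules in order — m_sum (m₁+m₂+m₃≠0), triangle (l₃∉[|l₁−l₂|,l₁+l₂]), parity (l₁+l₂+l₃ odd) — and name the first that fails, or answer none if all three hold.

azimuthal sum: 2 + 3 − 5 = 0  ✓
1 ≤ 7 ≤ 7 (triangle on l)  ✓
L = 4 + 3 + 7 = 14 (even)  ✓

none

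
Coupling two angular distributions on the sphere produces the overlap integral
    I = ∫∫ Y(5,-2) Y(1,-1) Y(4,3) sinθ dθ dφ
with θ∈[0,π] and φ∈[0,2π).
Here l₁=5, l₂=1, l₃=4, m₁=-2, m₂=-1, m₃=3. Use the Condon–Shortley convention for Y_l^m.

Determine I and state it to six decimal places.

0.085055

m-sum 0 ✓  L=10 even ✓  4≤4≤6 ✓
Π(2lᵢ+1) = 11×3×9 = 297
triangle coeff Δ(5,1,4) = 1/495
Σ_t [1,1]: t=1:−1/576 = -1/576
(3j)²=5/99 [(5 1 4; 0 0 0)], sign=-1
Σ_t [0,0]: t=0:+1/10080 = 1/10080
(3j)²=1/165 [(5 1 4; -2 -1 3)], sign=-1
⇒ 4πI² = 1/11
I = (+1)√(1/11/(4π)) = 0.08505478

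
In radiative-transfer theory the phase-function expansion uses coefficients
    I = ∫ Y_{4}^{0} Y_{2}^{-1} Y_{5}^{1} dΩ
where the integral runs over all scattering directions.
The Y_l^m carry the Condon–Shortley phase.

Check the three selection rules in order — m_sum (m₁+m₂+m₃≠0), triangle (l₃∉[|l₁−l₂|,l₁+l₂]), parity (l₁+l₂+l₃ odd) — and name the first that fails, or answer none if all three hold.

m₁+m₂+m₃ = 0 − 1 + 1 = 0  ✓
triangle: |4−2|=2 ≤ l₃=5 ≤ 4+2=6  ✓
parity: l₁+l₂+l₃ = 11 is odd  ✗

parity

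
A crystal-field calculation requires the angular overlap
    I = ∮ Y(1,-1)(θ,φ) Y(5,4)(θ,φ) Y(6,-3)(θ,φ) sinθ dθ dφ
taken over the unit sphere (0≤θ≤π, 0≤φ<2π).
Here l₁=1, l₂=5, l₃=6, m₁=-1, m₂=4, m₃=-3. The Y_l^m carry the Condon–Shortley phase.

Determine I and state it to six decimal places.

-0.070770

m-sum 0 ✓  L=12 even ✓  4≤6≤6 ✓
Π(2lᵢ+1) = 3×11×13 = 429
triangle coeff Δ(1,5,6) = 1/858
Σ_t [0,0]: t=0:+1/14400 = 1/14400
(3j)²=6/143 [(1 5 6; 0 0 0)], sign=+1
Σ_t [0,0]: t=0:+1/725760 = 1/725760
(3j)²=1/286 [(1 5 6; -1 4 -3)], sign=-1
⇒ 4πI² = 9/143
I = (-1)√(9/143/(4π)) = -0.07076985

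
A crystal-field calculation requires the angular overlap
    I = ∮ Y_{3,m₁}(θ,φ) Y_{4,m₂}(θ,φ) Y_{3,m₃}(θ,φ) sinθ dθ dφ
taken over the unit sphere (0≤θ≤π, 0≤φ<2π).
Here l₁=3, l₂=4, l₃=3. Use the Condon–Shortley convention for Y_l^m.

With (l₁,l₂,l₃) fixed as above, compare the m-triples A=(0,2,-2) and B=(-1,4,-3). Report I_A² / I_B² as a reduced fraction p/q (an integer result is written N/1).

l's match ⇒ only the (l;m) 3-j factors differ between A and B.
A: triangle coeff Δ(3,4,3) = 1/34650; Σ_t [2,3]: t=2:+1/96 t=3:−1/72 = -1/288; (3j)²=1/462 [(3 4 3; 0 2 -2)], sign=+1
B: triangle coeff Δ(3,4,3) = 1/34650; Σ_t [4,4]: t=4:+1/1152 = 1/1152; (3j)²=1/33 [(3 4 3; -1 4 -3)], sign=+1
I_A²/I_B² = (1/462)/(1/33) = 1/14

1/14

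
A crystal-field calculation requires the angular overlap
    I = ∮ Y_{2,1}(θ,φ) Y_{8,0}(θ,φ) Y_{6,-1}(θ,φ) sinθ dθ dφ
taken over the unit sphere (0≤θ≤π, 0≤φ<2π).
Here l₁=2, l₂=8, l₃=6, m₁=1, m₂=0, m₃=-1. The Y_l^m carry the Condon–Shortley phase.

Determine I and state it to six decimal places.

0.179619

Rules hold: Σm=0, L=16 even, 6≤6≤10.
N = 5·17·13 = 1105
Δ = 4!·0!·12!/17! = 1/30940
Racah Σ t=2..2: t=2:+1/2073600 = 1/2073600
⇒ 3j(2 8 6; 0 0 0)² = 28/1105, sgn +1
Racah Σ t=1..1: t=1:−1/3628800 = -1/3628800
⇒ 3j(2 8 6; 1 0 -1)² = 16/1105, sgn +1
4πI² = N·(3j₀)²·(3jₘ)² = 448/1105
I = +1·√(0.40543/4π) = 0.17961927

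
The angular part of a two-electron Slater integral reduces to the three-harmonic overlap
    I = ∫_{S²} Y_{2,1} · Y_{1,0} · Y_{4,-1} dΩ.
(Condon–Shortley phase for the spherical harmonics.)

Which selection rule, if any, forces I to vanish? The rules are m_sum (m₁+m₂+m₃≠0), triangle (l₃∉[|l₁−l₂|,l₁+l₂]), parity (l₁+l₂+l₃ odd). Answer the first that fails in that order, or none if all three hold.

triangle

azimuthal sum: 1 + 0 − 1 = 0  ✓
1 ≤ 4 ≤ 3 (triangle on l)  ✗
L = 2 + 1 + 4 = 7 (odd)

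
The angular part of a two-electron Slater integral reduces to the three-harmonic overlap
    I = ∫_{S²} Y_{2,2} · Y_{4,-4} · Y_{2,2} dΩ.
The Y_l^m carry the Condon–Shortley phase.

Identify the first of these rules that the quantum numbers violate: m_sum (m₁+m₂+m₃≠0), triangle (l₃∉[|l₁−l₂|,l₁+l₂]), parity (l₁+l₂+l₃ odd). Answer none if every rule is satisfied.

azimuthal sum: 2 − 4 + 2 = 0  ✓
2 ≤ 2 ≤ 6 (triangle on l)  ✓
L = 2 + 4 + 2 = 8 (even)  ✓

none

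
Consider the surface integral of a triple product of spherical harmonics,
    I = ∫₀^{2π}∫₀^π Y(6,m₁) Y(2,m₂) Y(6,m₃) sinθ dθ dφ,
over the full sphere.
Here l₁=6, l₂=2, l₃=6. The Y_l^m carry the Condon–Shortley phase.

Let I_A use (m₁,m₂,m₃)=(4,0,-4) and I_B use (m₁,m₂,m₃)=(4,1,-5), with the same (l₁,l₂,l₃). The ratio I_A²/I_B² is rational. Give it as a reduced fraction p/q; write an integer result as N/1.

Same 6,2,6: normalisation and zero-m 3j drop out of the ratio.
A: Δ: 2! 10! 2! / 15! → 1/90090; sum: t=0:+1/322560 t=1:−1/362880 t=2:+1/14515200 = 1/2419200; 3j²(6 2 6; 4 0 -4) = Δ·Π!·Σ² = 2/5005  (sign +1)
B: Δ: 2! 10! 2! / 15! → 1/90090; sum: t=1:−1/725760 t=2:+1/7257600 = -1/806400; 3j²(6 2 6; 4 1 -5) = Δ·Π!·Σ² = 27/910  (sign +1)
I_A²/I_B² = (2/5005)/(27/910) = 4/297

4/297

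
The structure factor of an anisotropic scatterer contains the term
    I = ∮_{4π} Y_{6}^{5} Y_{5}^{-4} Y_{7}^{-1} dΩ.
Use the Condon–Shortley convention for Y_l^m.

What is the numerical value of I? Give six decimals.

-0.122102

Checks pass: Σm=0; 18 even; l₃=7∈[1,11].
(2·6+1)(2·5+1)(2·7+1) = 2145
Δ: 4! 8! 6! / 19! → 1/174594420
sum: t=0:+1/4147200 t=1:−1/207360 t=2:+1/82944 t=3:−1/207360 t=4:+1/4147200 = 1/345600
3j²(6 5 7; 0 0 0) = Δ·Π!·Σ² = 420/46189  (sign -1)
sum: t=0:+1/14515200 t=1:−1/174182400 = 11/174182400
3j²(6 5 7; 5 -4 -1) = Δ·Π!·Σ² = 121/12597  (sign +1)
combine: 4πI² = 2145·420/46189·121/12597 = 254100/1356277
take √, sign -1: I = -0.12210212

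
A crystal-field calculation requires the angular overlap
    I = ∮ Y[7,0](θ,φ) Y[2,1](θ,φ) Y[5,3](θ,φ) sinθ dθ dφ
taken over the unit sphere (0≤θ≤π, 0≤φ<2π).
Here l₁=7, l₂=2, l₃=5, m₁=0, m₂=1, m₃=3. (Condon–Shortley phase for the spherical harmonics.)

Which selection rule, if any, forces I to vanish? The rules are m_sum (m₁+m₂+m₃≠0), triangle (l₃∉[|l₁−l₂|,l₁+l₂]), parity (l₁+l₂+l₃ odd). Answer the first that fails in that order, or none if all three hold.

m_sum

m₁+m₂+m₃ = 0 + 1 + 3 = 4  ✗
triangle: |7−2|=5 ≤ l₃=5 ≤ 7+2=9
parity: l₁+l₂+l₃ = 14 is even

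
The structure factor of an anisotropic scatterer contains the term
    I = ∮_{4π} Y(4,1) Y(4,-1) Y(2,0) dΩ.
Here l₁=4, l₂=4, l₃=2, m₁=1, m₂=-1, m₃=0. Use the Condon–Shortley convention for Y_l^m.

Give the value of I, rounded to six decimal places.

m-sum 0 ✓  L=10 even ✓  0≤2≤8 ✓
Π(2lᵢ+1) = 9×9×5 = 405
triangle coeff Δ(4,4,2) = 1/13860
Σ_t [2,4]: t=2:+1/192 t=3:−1/36 t=4:+1/192 = -5/288
(3j)²=20/693 [(4 4 2; 0 0 0)], sign=-1
Σ_t [1,3]: t=1:−1/480 t=2:+1/48 t=3:−1/144 = 17/1440
(3j)²=289/13860 [(4 4 2; 1 -1 0)], sign=+1
⇒ 4πI² = 1445/5929
I = (-1)√(1445/5929/(4π)) = -0.13926381

-0.139264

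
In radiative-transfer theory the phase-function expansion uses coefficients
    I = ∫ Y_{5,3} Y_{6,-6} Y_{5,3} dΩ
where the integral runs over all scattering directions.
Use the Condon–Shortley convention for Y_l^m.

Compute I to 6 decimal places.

0.186530

Checks pass: Σm=0; 16 even; l₃=5∈[1,11].
(2·5+1)(2·6+1)(2·5+1) = 1573
Δ: 6! 4! 6! / 17! → 1/28588560
sum: t=1:−1/345600 t=2:+1/13824 t=3:−1/5184 t=4:+1/13824 t=5:−1/345600 = -7/129600
3j²(5 6 5; 0 0 0) = Δ·Π!·Σ² = 80/7293  (sign +1)
sum: t=0:+1/2073600 = 1/2073600
3j²(5 6 5; 3 -6 3) = Δ·Π!·Σ² = 28/1105  (sign +1)
combine: 4πI² = 1573·80/7293·28/1105 = 4928/11271
take √, sign +1: I = 0.18653022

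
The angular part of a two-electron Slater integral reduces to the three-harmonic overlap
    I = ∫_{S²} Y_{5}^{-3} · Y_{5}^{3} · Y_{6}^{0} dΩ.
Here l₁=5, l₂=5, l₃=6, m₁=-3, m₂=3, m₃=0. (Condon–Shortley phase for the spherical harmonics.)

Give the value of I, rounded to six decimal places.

m-sum 0 ✓  L=16 even ✓  0≤6≤10 ✓
Π(2lᵢ+1) = 11×11×13 = 1573
triangle coeff Δ(5,5,6) = 1/28588560
Σ_t [0,4]: t=0:+1/345600 t=1:−1/13824 t=2:+1/5184 t=3:−1/13824 t=4:+1/345600 = 7/129600
(3j)²=80/7293 [(5 5 6; 0 0 0)], sign=+1
Σ_t [2,4]: t=2:+1/2073600 t=3:−1/86400 t=4:+1/55296 = 29/4147200
(3j)²=841/145860 [(5 5 6; -3 3 0)], sign=+1
⇒ 4πI² = 3364/33813
I = (+1)√(3364/33813/(4π)) = 0.08897771

0.088978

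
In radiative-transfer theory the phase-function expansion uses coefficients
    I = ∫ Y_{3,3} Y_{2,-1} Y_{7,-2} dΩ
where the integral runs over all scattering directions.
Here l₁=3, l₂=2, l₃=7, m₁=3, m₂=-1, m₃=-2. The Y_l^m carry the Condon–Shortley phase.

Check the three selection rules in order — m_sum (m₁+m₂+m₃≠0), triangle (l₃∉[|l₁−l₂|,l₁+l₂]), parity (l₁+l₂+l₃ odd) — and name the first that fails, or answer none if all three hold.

triangle

Σmᵢ = 0  ✓
l₃∈[|l₁−l₂|,l₁+l₂]=[1,5], have l₃=7  ✗
Σlᵢ = 12 ⇒ even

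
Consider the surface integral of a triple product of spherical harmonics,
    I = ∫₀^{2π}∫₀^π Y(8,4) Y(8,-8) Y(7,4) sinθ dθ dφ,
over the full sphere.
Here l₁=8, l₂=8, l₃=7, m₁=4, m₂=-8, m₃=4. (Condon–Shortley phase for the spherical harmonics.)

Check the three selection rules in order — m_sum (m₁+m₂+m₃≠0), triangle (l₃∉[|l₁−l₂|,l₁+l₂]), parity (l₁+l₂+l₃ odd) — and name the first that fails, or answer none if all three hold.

parity

m₁+m₂+m₃ = 4 − 8 + 4 = 0  ✓
triangle: |8−8|=0 ≤ l₃=7 ≤ 8+8=16  ✓
parity: l₁+l₂+l₃ = 23 is odd  ✗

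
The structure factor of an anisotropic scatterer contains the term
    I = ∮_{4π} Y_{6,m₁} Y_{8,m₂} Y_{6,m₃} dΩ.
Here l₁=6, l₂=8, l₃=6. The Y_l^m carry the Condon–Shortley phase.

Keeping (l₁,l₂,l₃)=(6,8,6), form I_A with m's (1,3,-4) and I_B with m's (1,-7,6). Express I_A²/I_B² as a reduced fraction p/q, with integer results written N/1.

14/143

l's match ⇒ only the (l;m) 3-j factors differ between A and B.
A: triangle coeff Δ(6,8,6) = 1/1309458150; Σ_t [3,5]: t=3:−1/116121600 t=4:+1/17418240 t=5:−1/24883200 = 1/116121600; (3j)²=5/4199 [(6 8 6; 1 3 -4)], sign=+1
B: triangle coeff Δ(6,8,6) = 1/1309458150; Σ_t [1,1]: t=1:−1/4877107200 = -1/4877107200; (3j)²=55/4522 [(6 8 6; 1 -7 6)], sign=-1
I_A²/I_B² = (5/4199)/(55/4522) = 14/143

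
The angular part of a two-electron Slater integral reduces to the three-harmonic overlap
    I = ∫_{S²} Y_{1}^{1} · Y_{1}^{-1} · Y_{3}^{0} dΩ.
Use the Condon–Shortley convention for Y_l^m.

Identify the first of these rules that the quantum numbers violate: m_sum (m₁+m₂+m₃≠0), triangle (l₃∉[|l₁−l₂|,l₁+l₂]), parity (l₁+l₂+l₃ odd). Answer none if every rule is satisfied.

azimuthal sum: 1 − 1 + 0 = 0  ✓
0 ≤ 3 ≤ 2 (triangle on l)  ✗
L = 1 + 1 + 3 = 5 (odd)

triangle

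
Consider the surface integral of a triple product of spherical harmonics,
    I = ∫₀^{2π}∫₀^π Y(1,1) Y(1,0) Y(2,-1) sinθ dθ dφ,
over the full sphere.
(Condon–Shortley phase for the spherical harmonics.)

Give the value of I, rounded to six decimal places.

Rules hold: Σm=0, L=4 even, 0≤2≤2.
N = 3·3·5 = 45
Δ = 0!·2!·2!/5! = 1/30
Racah Σ t=0..0: t=0:+1/1 = 1/1
⇒ 3j(1 1 2; 0 0 0)² = 2/15, sgn +1
Racah Σ t=0..0: t=0:+1/2 = 1/2
⇒ 3j(1 1 2; 1 0 -1)² = 1/10, sgn -1
4πI² = N·(3j₀)²·(3jₘ)² = 3/5
I = -1·√(0.6/4π) = -0.21850969

-0.218510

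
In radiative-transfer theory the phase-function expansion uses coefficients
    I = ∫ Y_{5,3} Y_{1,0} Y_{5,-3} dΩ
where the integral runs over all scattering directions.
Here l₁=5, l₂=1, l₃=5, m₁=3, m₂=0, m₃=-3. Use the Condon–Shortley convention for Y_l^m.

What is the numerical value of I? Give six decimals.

0.000000

L=11 odd ⇒ parity kills the (l;000) factor ⇒ I = 0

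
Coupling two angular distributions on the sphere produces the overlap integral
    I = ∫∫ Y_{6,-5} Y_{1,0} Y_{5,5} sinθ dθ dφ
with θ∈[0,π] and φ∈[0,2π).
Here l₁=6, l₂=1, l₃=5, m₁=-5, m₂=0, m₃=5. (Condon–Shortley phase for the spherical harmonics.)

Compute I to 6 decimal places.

Rules hold: Σm=0, L=12 even, 5≤5≤7.
N = 13·3·11 = 429
Δ = 2!·10!·0!/13! = 1/858
Racah Σ t=1..1: t=1:−1/14400 = -1/14400
⇒ 3j(6 1 5; 0 0 0)² = 6/143, sgn +1
Racah Σ t=1..1: t=1:−1/3628800 = -1/3628800
⇒ 3j(6 1 5; -5 0 5)² = 1/78, sgn -1
4πI² = N·(3j₀)²·(3jₘ)² = 3/13
I = -1·√(0.230769/4π) = -0.13551395

-0.135514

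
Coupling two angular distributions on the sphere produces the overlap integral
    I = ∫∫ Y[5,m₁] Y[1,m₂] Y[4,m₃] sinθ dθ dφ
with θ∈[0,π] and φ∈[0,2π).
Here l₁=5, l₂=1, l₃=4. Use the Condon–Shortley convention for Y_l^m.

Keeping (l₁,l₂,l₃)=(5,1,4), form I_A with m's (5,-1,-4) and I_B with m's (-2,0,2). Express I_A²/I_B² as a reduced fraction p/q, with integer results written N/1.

Same 5,1,4: normalisation and zero-m 3j drop out of the ratio.
A: Δ: 2! 8! 0! / 11! → 1/495; sum: t=0:+1/80640 = 1/80640; 3j²(5 1 4; 5 -1 -4) = Δ·Π!·Σ² = 1/11  (sign +1)
B: Δ: 2! 8! 0! / 11! → 1/495; sum: t=1:−1/1440 = -1/1440; 3j²(5 1 4; -2 0 2) = Δ·Π!·Σ² = 7/165  (sign -1)
I_A²/I_B² = (1/11)/(7/165) = 15/7

15/7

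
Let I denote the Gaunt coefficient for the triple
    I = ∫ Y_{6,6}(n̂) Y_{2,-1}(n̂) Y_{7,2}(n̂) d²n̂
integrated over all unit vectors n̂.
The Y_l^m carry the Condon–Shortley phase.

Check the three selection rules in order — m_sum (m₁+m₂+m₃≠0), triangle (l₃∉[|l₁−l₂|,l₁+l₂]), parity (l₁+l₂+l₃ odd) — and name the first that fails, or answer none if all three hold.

m_sum

Σmᵢ = 7  ✗
l₃∈[|l₁−l₂|,l₁+l₂]=[4,8], have l₃=7
Σlᵢ = 15 ⇒ odd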